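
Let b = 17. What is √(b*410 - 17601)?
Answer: I*√10631 ≈ 103.11*I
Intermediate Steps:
√(b*410 - 17601) = √(17*410 - 17601) = √(6970 - 17601) = √(-10631) = I*√10631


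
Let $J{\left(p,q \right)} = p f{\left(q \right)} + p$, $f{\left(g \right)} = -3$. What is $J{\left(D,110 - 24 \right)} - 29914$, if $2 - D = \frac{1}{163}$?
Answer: $- \frac{4876632}{163} \approx -29918.0$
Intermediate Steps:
$D = \frac{325}{163}$ ($D = 2 - \frac{1}{163} = \frac{325}{163} \approx 1.9939$)
$J{\left(p,q \right)} = - 2 p$ ($J{\left(p,q \right)} = p \left(-3\right) + p = - 3 p + p = - 2 p$)
$J{\left(D,110 - 24 \right)} - 29914 = \left(-2\right) \frac{325}{163} - 29914 = - \frac{650}{163} - 29914 = - \frac{4876632}{163}$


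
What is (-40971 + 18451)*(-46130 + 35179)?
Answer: 246616520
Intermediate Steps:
(-40971 + 18451)*(-46130 + 35179) = -22520*(-10951) = 246616520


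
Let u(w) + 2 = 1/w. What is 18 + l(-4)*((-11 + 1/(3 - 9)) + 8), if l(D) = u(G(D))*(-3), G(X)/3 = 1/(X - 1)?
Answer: -101/6 ≈ -16.833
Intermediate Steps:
G(X) = 3/(-1 + X) (G(X) = 3/(X - 1) = 3/(-1 + X))
u(w) = -2 + 1/w
l(D) = 7 - D (l(D) = (-2 + 1/(3/(-1 + D)))*(-3) = (-2 + (-⅓ + D/3))*(-3) = (-7/3 + D/3)*(-3) = 7 - D)
18 + l(-4)*((-11 + 1/(3 - 9)) + 8) = 18 + (7 - 1*(-4))*((-11 + 1/(3 - 9)) + 8) = 18 + (7 + 4)*((-11 + 1/(-6)) + 8) = 18 + 11*((-11 - ⅙) + 8) = 18 + 11*(-67/6 + 8) = 18 + 11*(-19/6) = 18 - 209/6 = -101/6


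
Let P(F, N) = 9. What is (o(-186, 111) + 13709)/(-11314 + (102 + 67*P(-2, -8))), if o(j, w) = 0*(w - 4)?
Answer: -13709/10609 ≈ -1.2922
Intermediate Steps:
o(j, w) = 0 (o(j, w) = 0*(-4 + w) = 0)
(o(-186, 111) + 13709)/(-11314 + (102 + 67*P(-2, -8))) = (0 + 13709)/(-11314 + (102 + 67*9)) = 13709/(-11314 + (102 + 603)) = 13709/(-11314 + 705) = 13709/(-10609) = 13709*(-1/10609) = -13709/10609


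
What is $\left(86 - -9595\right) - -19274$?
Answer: $28955$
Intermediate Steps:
$\left(86 - -9595\right) - -19274 = \left(86 + 9595\right) + 19274 = 9681 + 19274 = 28955$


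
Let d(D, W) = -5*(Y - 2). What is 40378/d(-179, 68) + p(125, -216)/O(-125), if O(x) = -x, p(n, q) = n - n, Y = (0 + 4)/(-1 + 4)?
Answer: 60567/5 ≈ 12113.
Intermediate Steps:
Y = 4/3 ≈ 1.3333
d(D, W) = 10/3 (d(D, W) = -5*(4/3 - 2) = -5*(-⅔) = 10/3)
p(n, q) = 0
40378/d(-179, 68) + p(125, -216)/O(-125) = 40378/(10/3) + 0/((-1*(-125))) = 40378*(3/10) + 0/125 = 60567/5 + 0*(1/125) = 60567/5 + 0 = 60567/5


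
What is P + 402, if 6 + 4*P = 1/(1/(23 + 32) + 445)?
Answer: 39210607/97904 ≈ 400.50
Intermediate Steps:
P = -146801/97904 (P = -3/2 + 1/(4*(1/(23 + 32) + 445)) = -3/2 + 1/(4*(1/55 + 445)) = -3/2 + 1/(4*(24476/55)) = -3/2 + (1/4)*(55/24476) = -3/2 + 55/97904 = -146801/97904 ≈ -1.4994)
P + 402 = -146801/97904 + 402 = 39210607/97904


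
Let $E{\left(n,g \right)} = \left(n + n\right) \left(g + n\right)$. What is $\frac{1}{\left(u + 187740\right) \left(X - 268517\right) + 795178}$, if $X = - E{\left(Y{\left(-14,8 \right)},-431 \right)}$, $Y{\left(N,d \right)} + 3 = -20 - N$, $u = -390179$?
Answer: $\frac{1}{55962425021} \approx 1.7869 \cdot 10^{-11}$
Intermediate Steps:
$Y{\left(N,d \right)} = -23 - N$ ($Y{\left(N,d \right)} = -3 - \left(20 + N\right) = -23 - N$)
$E{\left(n,g \right)} = 2 n \left(g + n\right)$
$X = -7920$ ($X = - 2 \left(-23 - -14\right) \left(-431 - 9\right) = - 2 \left(-23 + 14\right) \left(-431 + \left(-23 + 14\right)\right) = - 2 \left(-9\right) \left(-431 - 9\right) = - 2 \left(-9\right) \left(-440\right) = \left(-1\right) 7920 = -7920$)
$\frac{1}{\left(u + 187740\right) \left(X - 268517\right) + 795178} = \frac{1}{\left(-390179 + 187740\right) \left(-7920 - 268517\right) + 795178} = \frac{1}{\left(-202439\right) \left(-276437\right) + 795178} = \frac{1}{55961629843 + 795178} = \frac{1}{55962425021}$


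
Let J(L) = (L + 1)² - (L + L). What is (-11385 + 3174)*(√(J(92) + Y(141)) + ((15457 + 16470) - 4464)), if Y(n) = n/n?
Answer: -225498693 - 8211*√8466 ≈ -2.2625e+8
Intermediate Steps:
Y(n) = 1
J(L) = (1 + L)² - 2*L
(-11385 + 3174)*(√(J(92) + Y(141)) + ((15457 + 16470) - 4464)) = (-11385 + 3174)*(√((1 + 92²) + 1) + ((15457 + 16470) - 4464)) = -8211*(√((1 + 8464) + 1) + (31927 - 4464)) = -8211*(√(8465 + 1) + 27463) = -8211*(√8466 + 27463) = -8211*(27463 + √8466) = -225498693 - 8211*√8466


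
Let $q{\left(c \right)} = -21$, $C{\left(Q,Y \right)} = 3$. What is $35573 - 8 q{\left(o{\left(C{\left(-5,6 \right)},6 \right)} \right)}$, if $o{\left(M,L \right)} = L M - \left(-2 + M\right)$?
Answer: $35741$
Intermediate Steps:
$o{\left(M,L \right)} = 2 - M + L M$
$35573 - 8 q{\left(o{\left(C{\left(-5,6 \right)},6 \right)} \right)} = 35573 - -168 = 35573 + 168 = 35741$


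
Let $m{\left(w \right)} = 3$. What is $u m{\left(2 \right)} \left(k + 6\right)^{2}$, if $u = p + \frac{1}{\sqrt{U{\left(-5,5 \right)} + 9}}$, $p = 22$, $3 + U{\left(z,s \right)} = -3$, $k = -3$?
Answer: $594 + 9 \sqrt{3} \approx 609.59$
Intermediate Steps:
$U{\left(z,s \right)} = -6$ ($U{\left(z,s \right)} = -3 - 3 = -6$)
$u = 22 + \frac{\sqrt{3}}{3}$ ($u = 22 + \frac{1}{\sqrt{-6 + 9}} = 22 + \frac{1}{\sqrt{3}} = 22 + \frac{\sqrt{3}}{3} \approx 22.577$)
$u m{\left(2 \right)} \left(k + 6\right)^{2} = \left(22 + \frac{\sqrt{3}}{3}\right) 3 \left(-3 + 6\right)^{2} = \left(66 + \sqrt{3}\right) 3^{2} = \left(66 + \sqrt{3}\right) 9 = 594 + 9 \sqrt{3}$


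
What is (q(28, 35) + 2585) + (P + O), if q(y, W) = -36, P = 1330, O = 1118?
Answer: 4997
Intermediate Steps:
(q(28, 35) + 2585) + (P + O) = (-36 + 2585) + (1330 + 1118) = 2549 + 2448 = 4997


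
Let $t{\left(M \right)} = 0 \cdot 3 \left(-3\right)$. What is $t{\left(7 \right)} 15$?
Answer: $0$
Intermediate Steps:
$t{\left(M \right)} = 0$ ($t{\left(M \right)} = 0 \left(-3\right) = 0$)
$t{\left(7 \right)} 15 = 0 \cdot 15 = 0$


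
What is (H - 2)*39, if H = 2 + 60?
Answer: 2340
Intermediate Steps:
H = 62
(H - 2)*39 = (62 - 2)*39 = 60*39 = 2340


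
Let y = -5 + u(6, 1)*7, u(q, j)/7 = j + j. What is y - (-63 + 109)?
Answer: 47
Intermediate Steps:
u(q, j) = 14*j (u(q, j) = 7*(j + j) = 7*(2*j) = 14*j)
y = 93 (y = -5 + (14*1)*7 = -5 + 14*7 = -5 + 98 = 93)
y - (-63 + 109) = 93 - (-63 + 109) = 93 - 1*46 = 93 - 46 = 47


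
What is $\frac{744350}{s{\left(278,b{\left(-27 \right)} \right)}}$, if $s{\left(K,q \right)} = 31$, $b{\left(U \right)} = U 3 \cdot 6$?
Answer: $\frac{744350}{31} \approx 24011.0$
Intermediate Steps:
$b{\left(U \right)} = 18 U$ ($b{\left(U \right)} = 3 U 6 = 18 U$)
$\frac{744350}{s{\left(278,b{\left(-27 \right)} \right)}} = \frac{744350}{31}$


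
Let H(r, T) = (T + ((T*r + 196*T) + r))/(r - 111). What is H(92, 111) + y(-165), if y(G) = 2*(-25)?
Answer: -33121/19 ≈ -1743.2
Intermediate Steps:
y(G) = -50
H(r, T) = (r + 197*T + T*r)/(-111 + r) (H(r, T) = (T + ((196*T + T*r) + r))/(-111 + r) = (T + (r + 196*T + T*r))/(-111 + r) = (r + 197*T + T*r)/(-111 + r))
H(92, 111) + y(-165) = (92 + 197*111 + 111*92)/(-111 + 92) - 50 = (92 + 21867 + 10212)/(-19) - 50 = -1/19*32171 - 50 = -32171/19 - 50 = -33121/19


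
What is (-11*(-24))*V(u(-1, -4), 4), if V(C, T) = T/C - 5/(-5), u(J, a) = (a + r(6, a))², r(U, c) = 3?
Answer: 1320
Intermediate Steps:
u(J, a) = (3 + a)² (u(J, a) = (a + 3)² = (3 + a)²)
V(C, T) = 1 + T/C (V(C, T) = T/C - 5*(-⅕) = T/C + 1 = 1 + T/C)
(-11*(-24))*V(u(-1, -4), 4) = (-11*(-24))*(((3 - 4)² + 4)/((3 - 4)²)) = 264*(((-1)² + 4)/((-1)²)) = 264*((1 + 4)/1) = 264*(1*5) = 264*5 = 1320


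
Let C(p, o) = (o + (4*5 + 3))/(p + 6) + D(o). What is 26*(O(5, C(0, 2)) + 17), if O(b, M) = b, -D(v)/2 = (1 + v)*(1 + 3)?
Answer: 572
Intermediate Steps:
D(v) = -8 - 8*v (D(v) = -2*(1 + v)*(1 + 3) = -2*(1 + v)*4 = -2*(4 + 4*v) = -8 - 8*v)
C(p, o) = -8 - 8*o + (23 + o)/(6 + p) (C(p, o) = (o + (4*5 + 3))/(p + 6) + (-8 - 8*o) = (o + (20 + 3))/(6 + p) + (-8 - 8*o) = (o + 23)/(6 + p) + (-8 - 8*o) = (23 + o)/(6 + p) + (-8 - 8*o) = -8 - 8*o + (23 + o)/(6 + p))
26*(O(5, C(0, 2)) + 17) = 26*(5 + 17) = 26*22 = 572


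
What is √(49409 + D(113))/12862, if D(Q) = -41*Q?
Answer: √11194/6431 ≈ 0.016452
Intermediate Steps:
√(49409 + D(113))/12862 = √(49409 - 41*113)/12862 = √(49409 - 4633)*(1/12862) = √44776*(1/12862) = (2*√11194)*(1/12862) = √11194/6431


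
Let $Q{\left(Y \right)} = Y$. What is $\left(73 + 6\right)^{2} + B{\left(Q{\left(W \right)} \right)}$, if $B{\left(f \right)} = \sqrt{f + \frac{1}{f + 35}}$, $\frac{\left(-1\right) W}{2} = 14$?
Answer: $6241 + \frac{i \sqrt{1365}}{7} \approx 6241.0 + 5.278 i$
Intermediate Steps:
$W = -28$ ($W = \left(-2\right) 14 = -28$)
$B{\left(f \right)} = \sqrt{f + \frac{1}{35 + f}}$
$\left(73 + 6\right)^{2} + B{\left(Q{\left(W \right)} \right)} = \left(73 + 6\right)^{2} + \sqrt{\frac{1 - 28 \left(35 - 28\right)}{35 - 28}} = 79^{2} + \sqrt{\frac{1 - 196}{7}} = 6241 + \sqrt{\frac{1 - 196}{7}} = 6241 + \sqrt{\frac{1}{7} \left(-195\right)} = 6241 + \sqrt{- \frac{195}{7}} = 6241 + \frac{i \sqrt{1365}}{7}$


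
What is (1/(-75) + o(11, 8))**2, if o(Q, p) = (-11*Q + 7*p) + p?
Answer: 18284176/5625 ≈ 3250.5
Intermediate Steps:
o(Q, p) = -11*Q + 8*p
(1/(-75) + o(11, 8))**2 = (1/(-75) + (-11*11 + 8*8))**2 = (-1/75 + (-121 + 64))**2 = (-1/75 - 57)**2 = (-4276/75)**2 = 18284176/5625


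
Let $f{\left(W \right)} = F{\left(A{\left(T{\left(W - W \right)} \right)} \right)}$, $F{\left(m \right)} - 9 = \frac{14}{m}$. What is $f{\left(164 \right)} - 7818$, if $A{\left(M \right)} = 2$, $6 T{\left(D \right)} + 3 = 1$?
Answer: $-7802$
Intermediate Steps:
$T{\left(D \right)} = - \frac{1}{3}$ ($T{\left(D \right)} = - \frac{1}{2} + \frac{1}{6} \cdot 1 = - \frac{1}{2} + \frac{1}{6} = - \frac{1}{3}$)
$F{\left(m \right)} = 9 + \frac{14}{m}$
$f{\left(W \right)} = 16$ ($f{\left(W \right)} = 9 + \frac{14}{2} = 9 + 14 \cdot \frac{1}{2} = 9 + 7 = 16$)
$f{\left(164 \right)} - 7818 = 16 - 7818 = -7802$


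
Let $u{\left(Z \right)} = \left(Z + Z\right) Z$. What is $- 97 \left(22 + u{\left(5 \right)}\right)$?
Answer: $-6984$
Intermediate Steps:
$u{\left(Z \right)} = 2 Z^{2}$ ($u{\left(Z \right)} = 2 Z Z = 2 Z^{2}$)
$- 97 \left(22 + u{\left(5 \right)}\right) = - 97 \left(22 + 2 \cdot 5^{2}\right) = - 97 \left(22 + 2 \cdot 25\right) = - 97 \left(22 + 50\right) = \left(-97\right) 72 = -6984$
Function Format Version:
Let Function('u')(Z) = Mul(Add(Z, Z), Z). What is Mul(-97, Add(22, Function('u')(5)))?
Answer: -6984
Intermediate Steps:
Function('u')(Z) = Mul(2, Pow(Z, 2)) (Function('u')(Z) = Mul(Mul(2, Z), Z) = Mul(2, Pow(Z, 2)))
Mul(-97, Add(22, Function('u')(5))) = Mul(-97, Add(22, Mul(2, Pow(5, 2)))) = Mul(-97, Add(22, Mul(2, 25))) = Mul(-97, Add(22, 50)) = Mul(-97, 72) = -6984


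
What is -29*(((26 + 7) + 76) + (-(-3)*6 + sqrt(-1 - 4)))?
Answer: -3683 - 29*I*sqrt(5) ≈ -3683.0 - 64.846*I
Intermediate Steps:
-29*(((26 + 7) + 76) + (-(-3)*6 + sqrt(-1 - 4))) = -29*((33 + 76) + (-1*(-18) + sqrt(-5))) = -29*(109 + (18 + I*sqrt(5))) = -29*(127 + I*sqrt(5)) = -3683 - 29*I*sqrt(5)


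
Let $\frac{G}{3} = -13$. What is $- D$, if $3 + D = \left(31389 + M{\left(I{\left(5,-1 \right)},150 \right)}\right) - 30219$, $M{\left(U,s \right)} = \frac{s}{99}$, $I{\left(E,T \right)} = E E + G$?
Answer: $- \frac{38561}{33} \approx -1168.5$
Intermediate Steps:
$G = -39$ ($G = 3 \left(-13\right) = -39$)
$I{\left(E,T \right)} = -39 + E^{2}$ ($I{\left(E,T \right)} = E E - 39 = E^{2} - 39 = -39 + E^{2}$)
$M{\left(U,s \right)} = \frac{s}{99}$ ($M{\left(U,s \right)} = s \frac{1}{99} = \frac{s}{99}$)
$D = \frac{38561}{33}$ ($D = -3 + \left(\left(31389 + \frac{1}{99} \cdot 150\right) - 30219\right) = -3 + \left(\left(31389 + \frac{50}{33}\right) - 30219\right) = -3 + \left(\frac{1035887}{33} - 30219\right) = -3 + \frac{38660}{33} = \frac{38561}{33} \approx 1168.5$)
$- D = \left(-1\right) \frac{38561}{33} = - \frac{38561}{33}$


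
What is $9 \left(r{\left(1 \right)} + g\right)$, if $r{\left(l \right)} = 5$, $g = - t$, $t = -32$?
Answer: $333$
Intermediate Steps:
$g = 32$ ($g = \left(-1\right) \left(-32\right) = 32$)
$9 \left(r{\left(1 \right)} + g\right) = 9 \left(5 + 32\right) = 9 \cdot 37 = 333$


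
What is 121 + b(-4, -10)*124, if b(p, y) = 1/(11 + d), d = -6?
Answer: 729/5 ≈ 145.80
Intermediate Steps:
b(p, y) = 1/5 (b(p, y) = 1/(11 - 6) = 1/5)
121 + b(-4, -10)*124 = 121 + (1/5)*124 = 121 + 124/5 = 729/5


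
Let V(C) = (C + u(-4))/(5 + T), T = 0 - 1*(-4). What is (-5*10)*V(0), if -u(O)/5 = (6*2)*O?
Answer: -4000/3 ≈ -1333.3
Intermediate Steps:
T = 4 (T = 0 + 4 = 4)
u(O) = -60*O (u(O) = -5*6*2*O = -60*O)
V(C) = 80/3 + C/9 (V(C) = (C - 60*(-4))/(5 + 4) = (C + 240)/9 = (240 + C)*(⅑) = 80/3 + C/9)
(-5*10)*V(0) = (-5*10)*(80/3 + (⅑)*0) = -50*(80/3 + 0) = -50*80/3 = -4000/3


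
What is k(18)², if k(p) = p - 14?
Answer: 16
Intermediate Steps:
k(p) = -14 + p
k(18)² = (-14 + 18)² = 4² = 16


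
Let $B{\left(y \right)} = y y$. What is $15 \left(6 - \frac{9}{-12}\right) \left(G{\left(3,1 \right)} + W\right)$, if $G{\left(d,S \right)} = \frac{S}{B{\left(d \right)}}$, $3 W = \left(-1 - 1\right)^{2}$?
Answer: $\frac{585}{4} \approx 146.25$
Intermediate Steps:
$B{\left(y \right)} = y^{2}$
$W = \frac{4}{3}$ ($W = \frac{\left(-1 - 1\right)^{2}}{3} = \frac{\left(-2\right)^{2}}{3} = \frac{1}{3} \cdot 4 = \frac{4}{3} \approx 1.3333$)
$G{\left(d,S \right)} = \frac{S}{d^{2}}$
$15 \left(6 - \frac{9}{-12}\right) \left(G{\left(3,1 \right)} + W\right) = 15 \left(6 - \frac{9}{-12}\right) \left(1 \cdot \frac{1}{9} + \frac{4}{3}\right) = 15 \left(6 - - \frac{3}{4}\right) \left(1 \cdot \frac{1}{9} + \frac{4}{3}\right) = 15 \left(6 + \frac{3}{4}\right) \left(\frac{1}{9} + \frac{4}{3}\right) = 15 \cdot \frac{27}{4} \cdot \frac{13}{9} = 15 \cdot \frac{39}{4} = \frac{585}{4}$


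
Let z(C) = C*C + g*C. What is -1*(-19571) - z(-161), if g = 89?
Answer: 7979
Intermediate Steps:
z(C) = C² + 89*C (z(C) = C*C + 89*C = C² + 89*C)
-1*(-19571) - z(-161) = -1*(-19571) - (-161)*(89 - 161) = 19571 - (-161)*(-72) = 19571 - 1*11592 = 19571 - 11592 = 7979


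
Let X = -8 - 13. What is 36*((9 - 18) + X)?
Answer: -1080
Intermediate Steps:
X = -21
36*((9 - 18) + X) = 36*((9 - 18) - 21) = 36*(-9 - 21) = 36*(-30) = -1080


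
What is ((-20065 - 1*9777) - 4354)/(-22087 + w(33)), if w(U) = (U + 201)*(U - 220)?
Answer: 34196/65845 ≈ 0.51934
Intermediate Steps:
w(U) = (-220 + U)*(201 + U) (w(U) = (201 + U)*(-220 + U) = (-220 + U)*(201 + U))
((-20065 - 1*9777) - 4354)/(-22087 + w(33)) = ((-20065 - 1*9777) - 4354)/(-22087 + (-44220 + 33² - 19*33)) = ((-20065 - 9777) - 4354)/(-22087 + (-44220 + 1089 - 627)) = (-29842 - 4354)/(-22087 - 43758) = -34196/(-65845) = -34196*(-1/65845) = 34196/65845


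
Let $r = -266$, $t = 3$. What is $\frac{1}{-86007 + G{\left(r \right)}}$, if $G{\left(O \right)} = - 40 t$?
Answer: $- \frac{1}{86127} \approx -1.1611 \cdot 10^{-5}$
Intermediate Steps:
$G{\left(O \right)} = -120$ ($G{\left(O \right)} = \left(-40\right) 3 = -120$)
$\frac{1}{-86007 + G{\left(r \right)}} = \frac{1}{-86007 - 120} = \frac{1}{-86127} = - \frac{1}{86127}$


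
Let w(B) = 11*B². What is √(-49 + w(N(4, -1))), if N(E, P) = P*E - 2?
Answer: √347 ≈ 18.628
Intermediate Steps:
N(E, P) = -2 + E*P (N(E, P) = E*P - 2 = -2 + E*P)
√(-49 + w(N(4, -1))) = √(-49 + 11*(-2 + 4*(-1))²) = √(-49 + 11*(-2 - 4)²) = √(-49 + 11*(-6)²) = √(-49 + 11*36) = √(-49 + 396) = √347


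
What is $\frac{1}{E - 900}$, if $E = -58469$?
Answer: $- \frac{1}{59369} \approx -1.6844 \cdot 10^{-5}$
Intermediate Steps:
$\frac{1}{E - 900} = \frac{1}{-58469 - 900} = \frac{1}{-59369} = - \frac{1}{59369}$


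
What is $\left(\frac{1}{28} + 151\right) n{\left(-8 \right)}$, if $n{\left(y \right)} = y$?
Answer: $- \frac{8458}{7} \approx -1208.3$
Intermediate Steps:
$\left(\frac{1}{28} + 151\right) n{\left(-8 \right)} = \left(\frac{1}{28} + 151\right) \left(-8\right) = \frac{4229}{28} \left(-8\right) = - \frac{8458}{7}$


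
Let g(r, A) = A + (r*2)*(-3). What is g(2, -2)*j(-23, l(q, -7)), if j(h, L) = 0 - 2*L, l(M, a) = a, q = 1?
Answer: -196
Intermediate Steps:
j(h, L) = -2*L
g(r, A) = A - 6*r (g(r, A) = A + (2*r)*(-3) = A - 6*r)
g(2, -2)*j(-23, l(q, -7)) = (-2 - 6*2)*(-2*(-7)) = (-2 - 12)*14 = -14*14 = -196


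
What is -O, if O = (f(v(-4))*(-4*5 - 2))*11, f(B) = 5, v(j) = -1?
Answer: 1210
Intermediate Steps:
O = -1210 (O = (5*(-4*5 - 2))*11 = (5*(-20 - 2))*11 = (5*(-22))*11 = -110*11 = -1210)
-O = -1*(-1210) = 1210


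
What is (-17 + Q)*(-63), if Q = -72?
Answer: 5607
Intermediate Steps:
(-17 + Q)*(-63) = (-17 - 72)*(-63) = -89*(-63) = 5607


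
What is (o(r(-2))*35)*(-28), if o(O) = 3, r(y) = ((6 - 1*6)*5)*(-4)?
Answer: -2940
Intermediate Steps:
r(y) = 0 (r(y) = ((6 - 6)*5)*(-4) = (0*5)*(-4) = 0*(-4) = 0)
(o(r(-2))*35)*(-28) = (3*35)*(-28) = 105*(-28) = -2940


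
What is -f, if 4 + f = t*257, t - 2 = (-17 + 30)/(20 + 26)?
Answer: -26801/46 ≈ -582.63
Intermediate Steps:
t = 105/46 (t = 2 + (-17 + 30)/(20 + 26) = 2 + 13/46 = 105/46 ≈ 2.2826)
f = 26801/46 (f = -4 + (105/46)*257 = -4 + 26985/46 = 26801/46 ≈ 582.63)
-f = -1*26801/46 = -26801/46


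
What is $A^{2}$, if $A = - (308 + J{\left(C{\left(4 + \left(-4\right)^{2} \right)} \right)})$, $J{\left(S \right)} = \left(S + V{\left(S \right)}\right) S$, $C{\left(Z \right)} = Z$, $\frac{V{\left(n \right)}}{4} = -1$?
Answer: $394384$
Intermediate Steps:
$V{\left(n \right)} = -4$ ($V{\left(n \right)} = 4 \left(-1\right) = -4$)
$J{\left(S \right)} = S \left(-4 + S\right)$ ($J{\left(S \right)} = \left(S - 4\right) S = \left(-4 + S\right) S = S \left(-4 + S\right)$)
$A = -628$ ($A = - (308 + \left(4 + \left(-4\right)^{2}\right) \left(-4 + \left(4 + \left(-4\right)^{2}\right)\right)) = - (308 + \left(4 + 16\right) \left(-4 + \left(4 + 16\right)\right)) = - (308 + 20 \left(-4 + 20\right)) = - (308 + 20 \cdot 16) = - (308 + 320) = \left(-1\right) 628 = -628$)
$A^{2} = \left(-628\right)^{2} = 394384$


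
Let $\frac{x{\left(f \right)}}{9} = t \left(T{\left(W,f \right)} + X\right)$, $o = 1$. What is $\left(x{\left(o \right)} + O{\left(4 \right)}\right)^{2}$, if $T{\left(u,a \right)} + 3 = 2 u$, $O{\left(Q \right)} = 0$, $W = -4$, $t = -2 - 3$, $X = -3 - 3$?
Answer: $585225$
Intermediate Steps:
$X = -6$
$t = -5$ ($t = -2 - 3 = -5$)
$T{\left(u,a \right)} = -3 + 2 u$
$x{\left(f \right)} = 765$ ($x{\left(f \right)} = 9 \left(- 5 \left(\left(-3 + 2 \left(-4\right)\right) - 6\right)\right) = 9 \left(- 5 \left(\left(-3 - 8\right) - 6\right)\right) = 9 \left(- 5 \left(-11 - 6\right)\right) = 9 \left(\left(-5\right) \left(-17\right)\right) = 9 \cdot 85 = 765$)
$\left(x{\left(o \right)} + O{\left(4 \right)}\right)^{2} = \left(765 + 0\right)^{2} = 765^{2} = 585225$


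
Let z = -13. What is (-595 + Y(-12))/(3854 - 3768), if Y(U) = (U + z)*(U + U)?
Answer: 5/86 ≈ 0.058140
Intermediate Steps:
Y(U) = 2*U*(-13 + U) (Y(U) = (U - 13)*(U + U) = (-13 + U)*(2*U) = 2*U*(-13 + U))
(-595 + Y(-12))/(3854 - 3768) = (-595 + 2*(-12)*(-13 - 12))/(3854 - 3768) = (-595 + 2*(-12)*(-25))/86 = (-595 + 600)*(1/86) = 5*(1/86) = 5/86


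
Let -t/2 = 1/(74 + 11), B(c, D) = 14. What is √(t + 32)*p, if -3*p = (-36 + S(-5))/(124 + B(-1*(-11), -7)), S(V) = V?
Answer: 41*√25670/11730 ≈ 0.56001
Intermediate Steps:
t = -2/85 (t = -2/(74 + 11) = -2/85 ≈ -0.023529)
p = 41/414 (p = -(-36 - 5)/(3*(124 + 14)) = -(-41)/(3*138) = -⅓*(-41/138) = 41/414 ≈ 0.099034)
√(t + 32)*p = √(-2/85 + 32)*(41/414) = √(2718/85)*(41/414) = (3*√25670/85)*(41/414) = 41*√25670/11730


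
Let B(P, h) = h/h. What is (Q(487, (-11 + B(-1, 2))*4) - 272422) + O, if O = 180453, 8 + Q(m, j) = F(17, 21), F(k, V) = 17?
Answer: -91960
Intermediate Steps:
B(P, h) = 1
Q(m, j) = 9 (Q(m, j) = -8 + 17 = 9)
(Q(487, (-11 + B(-1, 2))*4) - 272422) + O = (9 - 272422) + 180453 = -272413 + 180453 = -91960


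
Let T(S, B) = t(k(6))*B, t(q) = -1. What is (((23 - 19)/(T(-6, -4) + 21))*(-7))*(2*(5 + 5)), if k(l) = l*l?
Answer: -112/5 ≈ -22.400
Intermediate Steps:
k(l) = l²
T(S, B) = -B
(((23 - 19)/(T(-6, -4) + 21))*(-7))*(2*(5 + 5)) = (((23 - 19)/(-1*(-4) + 21))*(-7))*(2*(5 + 5)) = ((4/(4 + 21))*(-7))*(2*10) = ((4/25)*(-7))*20 = -28/25*20 = -112/5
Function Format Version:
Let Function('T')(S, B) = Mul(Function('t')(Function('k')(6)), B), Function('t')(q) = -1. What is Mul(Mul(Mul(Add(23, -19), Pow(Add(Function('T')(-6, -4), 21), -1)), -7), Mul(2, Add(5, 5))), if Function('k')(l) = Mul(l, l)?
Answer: Rational(-112, 5) ≈ -22.400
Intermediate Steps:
Function('k')(l) = Pow(l, 2)
Function('T')(S, B) = Mul(-1, B)
Mul(Mul(Mul(Add(23, -19), Pow(Add(Function('T')(-6, -4), 21), -1)), -7), Mul(2, Add(5, 5))) = Mul(Mul(Mul(Add(23, -19), Pow(Add(Mul(-1, -4), 21), -1)), -7), Mul(2, Add(5, 5))) = Mul(Mul(Mul(4, Pow(Add(4, 21), -1)), -7), Mul(2, 10)) = Mul(Mul(Mul(4, Pow(25, -1)), -7), 20) = Mul(Mul(Mul(4, Rational(1, 25)), -7), 20) = Mul(Mul(Rational(4, 25), -7), 20) = Mul(Rational(-28, 25), 20) = Rational(-112, 5)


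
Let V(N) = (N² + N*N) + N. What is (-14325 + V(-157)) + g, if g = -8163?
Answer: 26653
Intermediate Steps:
V(N) = N + 2*N² (V(N) = (N² + N²) + N = 2*N² + N = N + 2*N²)
(-14325 + V(-157)) + g = (-14325 - 157*(1 + 2*(-157))) - 8163 = (-14325 - 157*(1 - 314)) - 8163 = (-14325 - 157*(-313)) - 8163 = (-14325 + 49141) - 8163 = 34816 - 8163 = 26653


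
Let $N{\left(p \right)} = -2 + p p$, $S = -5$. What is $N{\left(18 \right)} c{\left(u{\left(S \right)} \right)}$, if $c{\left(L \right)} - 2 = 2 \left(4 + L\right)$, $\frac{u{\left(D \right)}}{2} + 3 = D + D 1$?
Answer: $-13524$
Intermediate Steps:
$u{\left(D \right)} = -6 + 4 D$ ($u{\left(D \right)} = -6 + 2 \left(D + D 1\right) = -6 + 2 \left(D + D\right) = -6 + 2 \cdot 2 D = -6 + 4 D$)
$N{\left(p \right)} = -2 + p^{2}$
$c{\left(L \right)} = 10 + 2 L$ ($c{\left(L \right)} = 2 + 2 \left(4 + L\right) = 2 + \left(8 + 2 L\right) = 10 + 2 L$)
$N{\left(18 \right)} c{\left(u{\left(S \right)} \right)} = \left(-2 + 18^{2}\right) \left(10 + 2 \left(-6 + 4 \left(-5\right)\right)\right) = \left(-2 + 324\right) \left(10 + 2 \left(-6 - 20\right)\right) = 322 \left(10 + 2 \left(-26\right)\right) = 322 \left(10 - 52\right) = 322 \left(-42\right) = -13524$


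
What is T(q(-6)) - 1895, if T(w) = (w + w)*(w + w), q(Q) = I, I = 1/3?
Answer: -17051/9 ≈ -1894.6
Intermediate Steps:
I = 1/3 ≈ 0.33333
q(Q) = 1/3
T(w) = 4*w**2 (T(w) = (2*w)*(2*w) = 4*w**2)
T(q(-6)) - 1895 = 4*(1/3)**2 - 1895 = 4*(1/9) - 1895 = 4/9 - 1895 = -17051/9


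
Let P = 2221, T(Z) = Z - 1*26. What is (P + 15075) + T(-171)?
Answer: 17099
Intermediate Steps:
T(Z) = -26 + Z (T(Z) = Z - 26 = -26 + Z)
(P + 15075) + T(-171) = (2221 + 15075) + (-26 - 171) = 17296 - 197 = 17099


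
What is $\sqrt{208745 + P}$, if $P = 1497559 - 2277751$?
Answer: $i \sqrt{571447} \approx 755.94 i$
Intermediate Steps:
$P = -780192$ ($P = 1497559 - 2277751 = -780192$)
$\sqrt{208745 + P} = \sqrt{208745 - 780192} = \sqrt{-571447} = i \sqrt{571447}$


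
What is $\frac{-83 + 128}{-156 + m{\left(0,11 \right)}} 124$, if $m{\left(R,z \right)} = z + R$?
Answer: $- \frac{1116}{29} \approx -38.483$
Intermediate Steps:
$m{\left(R,z \right)} = R + z$
$\frac{-83 + 128}{-156 + m{\left(0,11 \right)}} 124 = \frac{-83 + 128}{-156 + \left(0 + 11\right)} 124 = \frac{45}{-156 + 11} \cdot 124 = \frac{45}{-145} \cdot 124 = 45 \left(- \frac{1}{145}\right) 124 = \left(- \frac{9}{29}\right) 124 = - \frac{1116}{29}$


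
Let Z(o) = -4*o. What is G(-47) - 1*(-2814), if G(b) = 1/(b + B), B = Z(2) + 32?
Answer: 64721/23 ≈ 2814.0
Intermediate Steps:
B = 24 (B = -4*2 + 32 = -8 + 32 = 24)
G(b) = 1/(24 + b) (G(b) = 1/(b + 24) = 1/(24 + b))
G(-47) - 1*(-2814) = 1/(24 - 47) - 1*(-2814) = 1/(-23) + 2814 = -1/23 + 2814 = 64721/23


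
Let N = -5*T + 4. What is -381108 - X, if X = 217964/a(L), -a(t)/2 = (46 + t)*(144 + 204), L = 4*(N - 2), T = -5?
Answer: -352141913/924 ≈ -3.8111e+5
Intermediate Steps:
N = 29 (N = -5*(-5) + 4 = 25 + 4 = 29)
L = 108 (L = 4*(29 - 2) = 4*27 = 108)
a(t) = -32016 - 696*t (a(t) = -2*(46 + t)*(144 + 204) = -2*(46 + t)*348 = -2*(16008 + 348*t) = -32016 - 696*t)
X = -1879/924 (X = 217964/(-32016 - 696*108) = 217964/(-32016 - 75168) = 217964/(-107184) = 217964*(-1/107184) = -1879/924 ≈ -2.0336)
-381108 - X = -381108 - 1*(-1879/924) = -381108 + 1879/924 = -352141913/924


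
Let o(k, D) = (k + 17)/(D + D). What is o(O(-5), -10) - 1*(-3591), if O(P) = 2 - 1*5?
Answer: 35903/10 ≈ 3590.3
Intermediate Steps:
O(P) = -3 (O(P) = 2 - 5 = -3)
o(k, D) = (17 + k)/(2*D) (o(k, D) = (17 + k)/((2*D)) = (17 + k)*(1/(2*D)) = (17 + k)/(2*D))
o(O(-5), -10) - 1*(-3591) = (1/2)*(17 - 3)/(-10) - 1*(-3591) = (1/2)*(-1/10)*14 + 3591 = -7/10 + 3591 = 35903/10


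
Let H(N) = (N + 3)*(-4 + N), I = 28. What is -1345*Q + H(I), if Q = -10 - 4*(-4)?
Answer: -7326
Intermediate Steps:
H(N) = (-4 + N)*(3 + N) (H(N) = (3 + N)*(-4 + N) = (-4 + N)*(3 + N))
Q = 6 (Q = -10 + 16 = 6)
-1345*Q + H(I) = -1345*6 + (-12 + 28² - 1*28) = -8070 + (-12 + 784 - 28) = -8070 + 744 = -7326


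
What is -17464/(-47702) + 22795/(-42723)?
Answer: -3630347/21680559 ≈ -0.16745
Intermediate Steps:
-17464/(-47702) + 22795/(-42723) = -17464*(-1/47702) + 22795*(-1/42723) = 8732/23851 - 485/909 = -3630347/21680559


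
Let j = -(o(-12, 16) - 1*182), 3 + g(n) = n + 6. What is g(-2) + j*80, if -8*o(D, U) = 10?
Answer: 14661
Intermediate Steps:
o(D, U) = -5/4 (o(D, U) = -⅛*10 = -5/4)
g(n) = 3 + n (g(n) = -3 + (n + 6) = -3 + (6 + n) = 3 + n)
j = 733/4 (j = -(-5/4 - 1*182) = -(-5/4 - 182) = -1*(-733/4) = 733/4 ≈ 183.25)
g(-2) + j*80 = (3 - 2) + (733/4)*80 = 1 + 14660 = 14661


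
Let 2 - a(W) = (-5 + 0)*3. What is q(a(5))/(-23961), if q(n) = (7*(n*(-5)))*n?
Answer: 1445/3423 ≈ 0.42214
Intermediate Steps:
a(W) = 17 (a(W) = 2 - (-5 + 0)*3 = 2 - (-5)*3 = 2 - 1*(-15) = 2 + 15 = 17)
q(n) = -35*n² (q(n) = (7*(-5*n))*n = (-35*n)*n = -35*n²)
q(a(5))/(-23961) = -35*17²/(-23961) = -35*289*(-1/23961) = -10115*(-1/23961) = 1445/3423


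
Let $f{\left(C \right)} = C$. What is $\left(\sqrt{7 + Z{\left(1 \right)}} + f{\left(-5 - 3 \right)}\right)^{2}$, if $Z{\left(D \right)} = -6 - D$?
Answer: $64$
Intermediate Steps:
$\left(\sqrt{7 + Z{\left(1 \right)}} + f{\left(-5 - 3 \right)}\right)^{2} = \left(\sqrt{7 - 7} - 8\right)^{2} = \left(\sqrt{0} - 8\right)^{2} = \left(0 - 8\right)^{2} = \left(-8\right)^{2} = 64$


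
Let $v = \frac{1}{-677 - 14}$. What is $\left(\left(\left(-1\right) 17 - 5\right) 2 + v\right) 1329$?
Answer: $- \frac{40408245}{691} \approx -58478.0$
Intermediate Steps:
$v = - \frac{1}{691}$ ($v = \frac{1}{-691} = - \frac{1}{691} \approx -0.0014472$)
$\left(\left(\left(-1\right) 17 - 5\right) 2 + v\right) 1329 = \left(\left(\left(-1\right) 17 - 5\right) 2 - \frac{1}{691}\right) 1329 = \left(\left(-17 - 5\right) 2 - \frac{1}{691}\right) 1329 = \left(\left(-22\right) 2 - \frac{1}{691}\right) 1329 = \left(-44 - \frac{1}{691}\right) 1329 = \left(- \frac{30405}{691}\right) 1329 = - \frac{40408245}{691}$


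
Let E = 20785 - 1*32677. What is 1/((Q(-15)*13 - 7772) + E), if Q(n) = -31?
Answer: -1/20067 ≈ -4.9833e-5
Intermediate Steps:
E = -11892 (E = 20785 - 32677 = -11892)
1/((Q(-15)*13 - 7772) + E) = 1/((-31*13 - 7772) - 11892) = 1/((-403 - 7772) - 11892) = 1/(-8175 - 11892) = 1/(-20067) = -1/20067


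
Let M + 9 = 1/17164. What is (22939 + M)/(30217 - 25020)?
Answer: 393570521/89201308 ≈ 4.4122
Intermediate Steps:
M = -154475/17164 (M = -9 + 1/17164 = -154475/17164 ≈ -8.9999)
(22939 + M)/(30217 - 25020) = (22939 - 154475/17164)/(30217 - 25020) = (393570521/17164)/5197 = (393570521/17164)*(1/5197) = 393570521/89201308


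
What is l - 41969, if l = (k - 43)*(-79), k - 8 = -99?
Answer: -31383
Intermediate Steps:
k = -91 (k = 8 - 99 = -91)
l = 10586 (l = (-91 - 43)*(-79) = -134*(-79) = 10586)
l - 41969 = 10586 - 41969 = -31383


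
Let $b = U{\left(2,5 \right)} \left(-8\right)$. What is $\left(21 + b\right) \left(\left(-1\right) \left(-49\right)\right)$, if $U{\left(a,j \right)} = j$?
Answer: $-931$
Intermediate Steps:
$b = -40$ ($b = 5 \left(-8\right) = -40$)
$\left(21 + b\right) \left(\left(-1\right) \left(-49\right)\right) = \left(21 - 40\right) \left(\left(-1\right) \left(-49\right)\right) = \left(-19\right) 49 = -931$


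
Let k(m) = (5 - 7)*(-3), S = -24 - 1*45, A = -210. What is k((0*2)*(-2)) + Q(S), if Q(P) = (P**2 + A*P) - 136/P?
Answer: 1328869/69 ≈ 19259.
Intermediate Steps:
S = -69 (S = -24 - 45 = -69)
k(m) = 6 (k(m) = -2*(-3) = 6)
Q(P) = P**2 - 210*P - 136/P (Q(P) = (P**2 - 210*P) - 136/P = P**2 - 210*P - 136/P)
k((0*2)*(-2)) + Q(S) = 6 + (-136 + (-69)**2*(-210 - 69))/(-69) = 6 - (-136 + 4761*(-279))/69 = 6 - (-136 - 1328319)/69 = 6 - 1/69*(-1328455) = 6 + 1328455/69 = 1328869/69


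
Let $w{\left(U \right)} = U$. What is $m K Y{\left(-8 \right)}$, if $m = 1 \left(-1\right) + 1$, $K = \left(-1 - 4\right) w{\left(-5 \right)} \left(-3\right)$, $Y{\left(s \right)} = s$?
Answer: $0$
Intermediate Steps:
$K = -75$ ($K = \left(-1 - 4\right) \left(-5\right) \left(-3\right) = \left(-5\right) \left(-5\right) \left(-3\right) = 25 \left(-3\right) = -75$)
$m = 0$ ($m = -1 + 1 = 0$)
$m K Y{\left(-8 \right)} = 0 \left(-75\right) \left(-8\right) = 0 \left(-8\right) = 0$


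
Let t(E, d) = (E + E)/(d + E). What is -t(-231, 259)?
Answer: 33/2 ≈ 16.500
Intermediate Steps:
t(E, d) = 2*E/(E + d) (t(E, d) = (2*E)/(E + d) = 2*E/(E + d))
-t(-231, 259) = -2*(-231)/(-231 + 259) = -2*(-231)/28 = -1*(-33/2) = 33/2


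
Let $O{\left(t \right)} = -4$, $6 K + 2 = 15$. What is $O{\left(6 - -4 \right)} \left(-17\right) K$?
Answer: $\frac{442}{3} \approx 147.33$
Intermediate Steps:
$K = \frac{13}{6}$ ($K = - \frac{1}{3} + \frac{1}{6} \cdot 15 = - \frac{1}{3} + \frac{5}{2} = \frac{13}{6} \approx 2.1667$)
$O{\left(6 - -4 \right)} \left(-17\right) K = \left(-4\right) \left(-17\right) \frac{13}{6} = 68 \cdot \frac{13}{6} = \frac{442}{3}$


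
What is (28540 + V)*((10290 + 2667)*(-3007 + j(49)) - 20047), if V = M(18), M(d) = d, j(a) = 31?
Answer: -1101769896082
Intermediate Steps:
V = 18
(28540 + V)*((10290 + 2667)*(-3007 + j(49)) - 20047) = (28540 + 18)*((10290 + 2667)*(-3007 + 31) - 20047) = 28558*(12957*(-2976) - 20047) = 28558*(-38560032 - 20047) = 28558*(-38580079) = -1101769896082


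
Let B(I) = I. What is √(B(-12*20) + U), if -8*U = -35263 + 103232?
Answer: I*√139778/4 ≈ 93.467*I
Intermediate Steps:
U = -67969/8 (U = -(-35263 + 103232)/8 = -⅛*67969 = -67969/8 ≈ -8496.1)
√(B(-12*20) + U) = √(-12*20 - 67969/8) = √(-240 - 67969/8) = √(-69889/8) = I*√139778/4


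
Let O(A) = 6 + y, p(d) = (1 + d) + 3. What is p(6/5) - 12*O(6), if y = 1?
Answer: -394/5 ≈ -78.800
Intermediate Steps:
p(d) = 4 + d
O(A) = 7 (O(A) = 6 + 1 = 7)
p(6/5) - 12*O(6) = (4 + 6/5) - 12*7 = (4 + 6*(⅕)) - 84 = (4 + 6/5) - 84 = 26/5 - 84 = -394/5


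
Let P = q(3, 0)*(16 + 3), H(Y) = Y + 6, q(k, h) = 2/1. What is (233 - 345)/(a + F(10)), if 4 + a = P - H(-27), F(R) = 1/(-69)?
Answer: -552/271 ≈ -2.0369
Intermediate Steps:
F(R) = -1/69
q(k, h) = 2 (q(k, h) = 2*1 = 2)
H(Y) = 6 + Y
P = 38 (P = 2*(16 + 3) = 2*19 = 38)
a = 55 (a = -4 + (38 - (6 - 27)) = -4 + (38 - 1*(-21)) = -4 + (38 + 21) = -4 + 59 = 55)
(233 - 345)/(a + F(10)) = (233 - 345)/(55 - 1/69) = -112/3794/69 = -112*69/3794 = -552/271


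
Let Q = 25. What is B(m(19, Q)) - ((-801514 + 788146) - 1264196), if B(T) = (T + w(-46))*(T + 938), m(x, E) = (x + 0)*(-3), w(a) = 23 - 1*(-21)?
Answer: 1266111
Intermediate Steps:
w(a) = 44 (w(a) = 23 + 21 = 44)
m(x, E) = -3*x (m(x, E) = x*(-3) = -3*x)
B(T) = (44 + T)*(938 + T) (B(T) = (T + 44)*(T + 938) = (44 + T)*(938 + T))
B(m(19, Q)) - ((-801514 + 788146) - 1264196) = (41272 + (-3*19)**2 + 982*(-3*19)) - ((-801514 + 788146) - 1264196) = (41272 + (-57)**2 + 982*(-57)) - (-13368 - 1264196) = (41272 + 3249 - 55974) - 1*(-1277564) = -11453 + 1277564 = 1266111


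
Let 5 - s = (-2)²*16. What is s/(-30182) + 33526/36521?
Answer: 1014036471/1102276822 ≈ 0.91995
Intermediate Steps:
s = -59 (s = 5 - (-2)²*16 = 5 - 4*16 = 5 - 1*64 = 5 - 64 = -59)
s/(-30182) + 33526/36521 = -59/(-30182) + 33526/36521 = -59*(-1/30182) + 33526*(1/36521) = 59/30182 + 33526/36521 = 1014036471/1102276822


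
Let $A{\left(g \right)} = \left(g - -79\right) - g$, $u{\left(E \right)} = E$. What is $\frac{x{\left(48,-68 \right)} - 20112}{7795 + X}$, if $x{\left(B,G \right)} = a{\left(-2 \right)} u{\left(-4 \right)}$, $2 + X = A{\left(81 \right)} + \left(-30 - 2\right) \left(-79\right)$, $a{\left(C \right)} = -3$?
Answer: $- \frac{201}{104} \approx -1.9327$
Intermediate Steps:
$A{\left(g \right)} = 79$ ($A{\left(g \right)} = \left(g + 79\right) - g = \left(79 + g\right) - g = 79$)
$X = 2605$ ($X = -2 + \left(79 + \left(-30 - 2\right) \left(-79\right)\right) = -2 + \left(79 - -2528\right) = -2 + \left(79 + 2528\right) = -2 + 2607 = 2605$)
$x{\left(B,G \right)} = 12$ ($x{\left(B,G \right)} = \left(-3\right) \left(-4\right) = 12$)
$\frac{x{\left(48,-68 \right)} - 20112}{7795 + X} = \frac{12 - 20112}{7795 + 2605} = - \frac{20100}{10400} = \left(-20100\right) \frac{1}{10400} = - \frac{201}{104}$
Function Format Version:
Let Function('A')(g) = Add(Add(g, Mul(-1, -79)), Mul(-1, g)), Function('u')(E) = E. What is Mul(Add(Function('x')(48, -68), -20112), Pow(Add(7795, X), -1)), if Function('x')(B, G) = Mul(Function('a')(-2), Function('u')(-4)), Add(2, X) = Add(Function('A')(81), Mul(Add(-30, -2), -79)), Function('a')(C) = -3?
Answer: Rational(-201, 104) ≈ -1.9327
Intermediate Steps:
Function('A')(g) = 79 (Function('A')(g) = Add(Add(g, 79), Mul(-1, g)) = Add(Add(79, g), Mul(-1, g)) = 79)
X = 2605 (X = Add(-2, Add(79, Mul(Add(-30, -2), -79))) = Add(-2, Add(79, Mul(-32, -79))) = Add(-2, Add(79, 2528)) = Add(-2, 2607) = 2605)
Function('x')(B, G) = 12 (Function('x')(B, G) = Mul(-3, -4) = 12)
Mul(Add(Function('x')(48, -68), -20112), Pow(Add(7795, X), -1)) = Mul(Add(12, -20112), Pow(Add(7795, 2605), -1)) = Mul(-20100, Pow(10400, -1)) = Mul(-20100, Rational(1, 10400)) = Rational(-201, 104)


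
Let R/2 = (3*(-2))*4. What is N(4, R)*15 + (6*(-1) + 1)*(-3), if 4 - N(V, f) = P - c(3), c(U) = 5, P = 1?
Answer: 135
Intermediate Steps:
R = -48 (R = 2*((3*(-2))*4) = 2*(-6*4) = 2*(-24) = -48)
N(V, f) = 8 (N(V, f) = 4 - (1 - 1*5) = 4 - (1 - 5) = 4 - 1*(-4) = 4 + 4 = 8)
N(4, R)*15 + (6*(-1) + 1)*(-3) = 8*15 + (6*(-1) + 1)*(-3) = 120 + (-6 + 1)*(-3) = 120 - 5*(-3) = 120 + 15 = 135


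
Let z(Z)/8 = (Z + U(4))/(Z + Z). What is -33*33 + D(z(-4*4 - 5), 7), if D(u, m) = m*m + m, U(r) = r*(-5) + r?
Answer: -1033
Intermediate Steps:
U(r) = -4*r (U(r) = -5*r + r = -4*r)
z(Z) = 4*(-16 + Z)/Z (z(Z) = 8*((Z - 4*4)/(Z + Z)) = 8*((Z - 16)/((2*Z))) = 8*((-16 + Z)*(1/(2*Z))) = 8*((-16 + Z)/(2*Z)) = 4*(-16 + Z)/Z)
D(u, m) = m + m² (D(u, m) = m² + m = m + m²)
-33*33 + D(z(-4*4 - 5), 7) = -33*33 + 7*(1 + 7) = -1089 + 7*8 = -1089 + 56 = -1033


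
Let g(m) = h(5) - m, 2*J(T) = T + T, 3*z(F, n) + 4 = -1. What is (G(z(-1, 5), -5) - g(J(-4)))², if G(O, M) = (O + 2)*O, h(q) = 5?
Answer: 7396/81 ≈ 91.309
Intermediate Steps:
z(F, n) = -5/3 (z(F, n) = -4/3 + (⅓)*(-1) = -4/3 - ⅓ = -5/3)
G(O, M) = O*(2 + O) (G(O, M) = (2 + O)*O = O*(2 + O))
J(T) = T (J(T) = (T + T)/2 = (2*T)/2 = T)
g(m) = 5 - m
(G(z(-1, 5), -5) - g(J(-4)))² = (-5*(2 - 5/3)/3 - (5 - 1*(-4)))² = (-5/3*⅓ - (5 + 4))² = (-5/9 - 1*9)² = (-5/9 - 9)² = (-86/9)² = 7396/81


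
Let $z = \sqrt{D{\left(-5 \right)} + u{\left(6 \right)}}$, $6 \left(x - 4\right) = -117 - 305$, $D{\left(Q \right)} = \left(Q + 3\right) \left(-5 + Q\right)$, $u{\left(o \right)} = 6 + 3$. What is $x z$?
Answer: $- \frac{199 \sqrt{29}}{3} \approx -357.22$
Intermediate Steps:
$u{\left(o \right)} = 9$
$D{\left(Q \right)} = \left(-5 + Q\right) \left(3 + Q\right)$ ($D{\left(Q \right)} = \left(3 + Q\right) \left(-5 + Q\right) = \left(-5 + Q\right) \left(3 + Q\right)$)
$x = - \frac{199}{3}$ ($x = 4 + \frac{-117 - 305}{6} = 4 + \frac{1}{6} \left(-422\right) = 4 - \frac{211}{3} = - \frac{199}{3} \approx -66.333$)
$z = \sqrt{29}$ ($z = \sqrt{\left(-15 + \left(-5\right)^{2} - -10\right) + 9} = \sqrt{\left(-15 + 25 + 10\right) + 9} = \sqrt{20 + 9} = \sqrt{29} \approx 5.3852$)
$x z = - \frac{199 \sqrt{29}}{3}$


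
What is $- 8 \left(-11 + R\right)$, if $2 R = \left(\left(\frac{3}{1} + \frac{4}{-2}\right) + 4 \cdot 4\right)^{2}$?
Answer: $-1068$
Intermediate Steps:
$R = \frac{289}{2}$ ($R = \frac{\left(\left(\frac{3}{1} + \frac{4}{-2}\right) + 4 \cdot 4\right)^{2}}{2} = \frac{\left(\left(3 \cdot 1 + 4 \left(- \frac{1}{2}\right)\right) + 16\right)^{2}}{2} = \frac{\left(\left(3 - 2\right) + 16\right)^{2}}{2} = \frac{\left(1 + 16\right)^{2}}{2} = \frac{17^{2}}{2} = \frac{1}{2} \cdot 289 = \frac{289}{2} \approx 144.5$)
$- 8 \left(-11 + R\right) = - 8 \left(-11 + \frac{289}{2}\right) = \left(-8\right) \frac{267}{2} = -1068$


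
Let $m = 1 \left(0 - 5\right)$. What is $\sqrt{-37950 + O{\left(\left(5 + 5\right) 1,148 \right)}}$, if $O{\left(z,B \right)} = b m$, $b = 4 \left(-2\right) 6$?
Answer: $3 i \sqrt{4190} \approx 194.19 i$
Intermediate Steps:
$m = -5$ ($m = 1 \left(0 - 5\right) = 1 \left(-5\right) = -5$)
$b = -48$ ($b = \left(-8\right) 6 = -48$)
$O{\left(z,B \right)} = 240$ ($O{\left(z,B \right)} = \left(-48\right) \left(-5\right) = 240$)
$\sqrt{-37950 + O{\left(\left(5 + 5\right) 1,148 \right)}} = \sqrt{-37950 + 240} = \sqrt{-37710} = 3 i \sqrt{4190}$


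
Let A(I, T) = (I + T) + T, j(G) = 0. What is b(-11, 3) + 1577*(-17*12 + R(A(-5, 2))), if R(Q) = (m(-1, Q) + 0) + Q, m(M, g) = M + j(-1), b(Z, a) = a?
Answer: -324859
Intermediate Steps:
A(I, T) = I + 2*T
m(M, g) = M (m(M, g) = M + 0 = M)
R(Q) = -1 + Q (R(Q) = (-1 + 0) + Q = -1 + Q)
b(-11, 3) + 1577*(-17*12 + R(A(-5, 2))) = 3 + 1577*(-17*12 + (-1 + (-5 + 2*2))) = 3 + 1577*(-204 + (-1 + (-5 + 4))) = 3 + 1577*(-204 + (-1 - 1)) = 3 + 1577*(-204 - 2) = 3 + 1577*(-206) = 3 - 324862 = -324859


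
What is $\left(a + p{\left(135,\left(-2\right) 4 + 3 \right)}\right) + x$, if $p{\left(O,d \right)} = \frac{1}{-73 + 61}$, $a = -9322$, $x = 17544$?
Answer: $\frac{98663}{12} \approx 8221.9$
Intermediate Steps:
$p{\left(O,d \right)} = - \frac{1}{12}$ ($p{\left(O,d \right)} = \frac{1}{-12} = - \frac{1}{12}$)
$\left(a + p{\left(135,\left(-2\right) 4 + 3 \right)}\right) + x = \left(-9322 - \frac{1}{12}\right) + 17544 = - \frac{111865}{12} + 17544 = \frac{98663}{12}$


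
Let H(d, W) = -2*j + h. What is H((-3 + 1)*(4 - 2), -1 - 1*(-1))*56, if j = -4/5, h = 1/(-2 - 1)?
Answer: 1064/15 ≈ 70.933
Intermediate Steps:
h = -⅓ (h = 1/(-3) = -⅓ ≈ -0.33333)
j = -⅘ (j = -4*⅕ = -⅘ ≈ -0.80000)
H(d, W) = 19/15 (H(d, W) = -2*(-⅘) - ⅓ = 8/5 - ⅓ = 19/15)
H((-3 + 1)*(4 - 2), -1 - 1*(-1))*56 = (19/15)*56 = 1064/15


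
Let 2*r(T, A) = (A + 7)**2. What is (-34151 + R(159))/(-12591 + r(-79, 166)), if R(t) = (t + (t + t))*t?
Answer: 83384/4747 ≈ 17.566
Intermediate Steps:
r(T, A) = (7 + A)**2/2 (r(T, A) = (A + 7)**2/2 = (7 + A)**2/2)
R(t) = 3*t**2 (R(t) = (t + 2*t)*t = (3*t)*t = 3*t**2)
(-34151 + R(159))/(-12591 + r(-79, 166)) = (-34151 + 3*159**2)/(-12591 + (7 + 166)**2/2) = (-34151 + 3*25281)/(-12591 + (1/2)*173**2) = (-34151 + 75843)/(-12591 + (1/2)*29929) = 41692/(-12591 + 29929/2) = 41692/(4747/2) = 41692*(2/4747) = 83384/4747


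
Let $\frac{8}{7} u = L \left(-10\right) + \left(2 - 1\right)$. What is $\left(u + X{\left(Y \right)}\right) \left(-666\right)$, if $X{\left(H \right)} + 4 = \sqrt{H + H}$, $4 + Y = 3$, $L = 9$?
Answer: $\frac{218115}{4} - 666 i \sqrt{2} \approx 54529.0 - 941.87 i$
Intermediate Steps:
$Y = -1$ ($Y = -4 + 3 = -1$)
$X{\left(H \right)} = -4 + \sqrt{2} \sqrt{H}$ ($X{\left(H \right)} = -4 + \sqrt{H + H} = -4 + \sqrt{2 H} = -4 + \sqrt{2} \sqrt{H}$)
$u = - \frac{623}{8}$ ($u = \frac{7 \left(9 \left(-10\right) + \left(2 - 1\right)\right)}{8} = \frac{7 \left(-90 + 1\right)}{8} = \frac{7}{8} \left(-89\right) = - \frac{623}{8} \approx -77.875$)
$\left(u + X{\left(Y \right)}\right) \left(-666\right) = \left(- \frac{623}{8} - \left(4 - \sqrt{2} \sqrt{-1}\right)\right) \left(-666\right) = \left(- \frac{623}{8} - \left(4 - \sqrt{2} i\right)\right) \left(-666\right) = \left(- \frac{623}{8} - \left(4 - i \sqrt{2}\right)\right) \left(-666\right) = \left(- \frac{655}{8} + i \sqrt{2}\right) \left(-666\right) = \frac{218115}{4} - 666 i \sqrt{2}$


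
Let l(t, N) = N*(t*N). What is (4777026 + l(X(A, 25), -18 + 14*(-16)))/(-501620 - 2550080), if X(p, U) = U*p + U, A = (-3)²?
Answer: -9709013/1525850 ≈ -6.3630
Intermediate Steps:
A = 9
X(p, U) = U + U*p
l(t, N) = t*N² (l(t, N) = N*(N*t) = t*N²)
(4777026 + l(X(A, 25), -18 + 14*(-16)))/(-501620 - 2550080) = (4777026 + (25*(1 + 9))*(-18 + 14*(-16))²)/(-501620 - 2550080) = (4777026 + (25*10)*(-18 - 224)²)/(-3051700) = (4777026 + 250*(-242)²)*(-1/3051700) = (4777026 + 250*58564)*(-1/3051700) = (4777026 + 14641000)*(-1/3051700) = 19418026*(-1/3051700) = -9709013/1525850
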